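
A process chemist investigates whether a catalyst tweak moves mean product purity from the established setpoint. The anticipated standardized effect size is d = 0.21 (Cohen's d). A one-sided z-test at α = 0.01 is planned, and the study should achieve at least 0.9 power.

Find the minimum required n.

Set Φ(δ − 2.326) = 0.9; then δ − 2.326 = Φ⁻¹(0.9) = 1.282, giving δ = 3.608.
δ = d·√n ⇒ n = (δ/d)² = (3.608 / 0.21)² = 295.17.
Round up to the next whole unit.

n = 296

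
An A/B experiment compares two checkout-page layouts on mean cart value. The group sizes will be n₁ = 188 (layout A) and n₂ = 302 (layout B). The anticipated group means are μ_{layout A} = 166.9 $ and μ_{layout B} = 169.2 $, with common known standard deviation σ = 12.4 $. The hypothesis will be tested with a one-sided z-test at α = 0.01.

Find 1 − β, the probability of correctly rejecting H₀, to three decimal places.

Power ≈ 0.371

Standardized effect: d = |μ_{layout A} − μ_{layout B}| / σ = |166.9 − 169.2| / 12.4 = 0.1855
Noncentrality parameter: δ = d / √(1/n₁ + 1/n₂) = 0.1855 / √(1/188 + 1/302) = 1.9966
One-sided α = 0.01 → critical value z_{0.01} = 2.326.
Power = P(Z > 2.326 − δ) = Φ(-0.330) = 0.3708.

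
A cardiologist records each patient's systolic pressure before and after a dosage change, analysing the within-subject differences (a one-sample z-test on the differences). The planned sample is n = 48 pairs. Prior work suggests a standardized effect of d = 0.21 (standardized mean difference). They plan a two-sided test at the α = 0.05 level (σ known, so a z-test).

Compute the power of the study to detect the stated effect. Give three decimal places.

Power ≈ 0.307

Noncentrality parameter: δ = d·√n = 0.21 × √48 = 1.4549
Critical value for a two-sided test at α = 0.05: z_{α/2} = 1.960.
Power = Φ(δ − 1.960) + Φ(−δ − 1.960) = Φ(-0.505) + Φ(-3.415) = 0.3068 + 0.0003 = 0.3071.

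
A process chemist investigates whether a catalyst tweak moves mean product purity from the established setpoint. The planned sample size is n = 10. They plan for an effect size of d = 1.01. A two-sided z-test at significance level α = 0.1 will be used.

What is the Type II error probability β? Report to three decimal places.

Noncentrality parameter: δ = d·√n = 1.01 × √10 = 3.1939
Critical value for a two-sided test at α = 0.1: z_{α/2} = 1.645.
Power = Φ(δ − 1.645) + Φ(−δ − 1.645) = Φ(1.549) + Φ(-4.839) = 0.9393 + 0.0000 = 0.9393.
Type II error: β = 1 − power = 1 − 0.9393 = 0.0607.

β ≈ 0.061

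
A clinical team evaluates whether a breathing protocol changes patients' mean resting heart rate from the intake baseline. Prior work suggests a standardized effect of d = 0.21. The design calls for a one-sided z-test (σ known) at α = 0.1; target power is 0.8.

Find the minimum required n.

n = 103

For power 0.8 need Φ(δ − z_{0.1}) = 0.8, so δ = z_{0.1} + z_{0.20} = 1.282 + 0.842 = 2.123.
δ = d·√n ⇒ n = (δ/d)² = (2.123 / 0.21)² = 102.22.
Round up to the next whole unit.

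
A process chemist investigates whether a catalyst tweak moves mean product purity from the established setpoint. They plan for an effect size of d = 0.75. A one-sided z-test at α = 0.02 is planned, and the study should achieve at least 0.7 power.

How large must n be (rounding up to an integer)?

n = 12

For power 0.7 need Φ(δ − z_{0.02}) = 0.7, so δ = z_{0.02} + z_{0.30} = 2.054 + 0.524 = 2.578.
δ = d·√n ⇒ n = (δ/d)² = (2.578 / 0.75)² = 11.82.
Round up to the next whole unit.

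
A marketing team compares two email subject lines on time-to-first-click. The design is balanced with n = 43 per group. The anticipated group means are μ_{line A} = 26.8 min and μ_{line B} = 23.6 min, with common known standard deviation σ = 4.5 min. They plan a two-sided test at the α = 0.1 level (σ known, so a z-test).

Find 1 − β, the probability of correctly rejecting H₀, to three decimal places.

Standardized effect: d = |μ_{line A} − μ_{line B}| / σ = |26.8 − 23.6| / 4.5 = 0.7111
Noncentrality parameter: δ = d·√(n/2) = 0.7111 × √(43/2) = 3.2973
Critical value for a two-sided test at α = 0.1: z_{α/2} = 1.645.
Power = Φ(δ − 1.645) + Φ(−δ − 1.645) = Φ(1.652) + Φ(-4.942) = 0.9508 + 0.0000 = 0.9508.

Power ≈ 0.951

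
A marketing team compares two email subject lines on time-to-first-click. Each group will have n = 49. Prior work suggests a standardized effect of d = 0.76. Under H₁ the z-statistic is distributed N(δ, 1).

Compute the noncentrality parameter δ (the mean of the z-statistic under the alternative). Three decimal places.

δ ≈ 3.762

δ = d·√(n/2) = 0.76 × √(49/2) = 3.7618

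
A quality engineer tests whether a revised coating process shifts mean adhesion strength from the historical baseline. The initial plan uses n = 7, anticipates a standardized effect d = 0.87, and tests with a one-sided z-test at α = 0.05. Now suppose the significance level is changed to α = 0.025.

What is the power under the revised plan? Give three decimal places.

Power ≈ 0.634

δ = d·√n = 0.87 × √7 = 2.3018 (unchanged). New critical value: z_{0.025} = 1.960.
Revised power = Φ(δ − 1.960) = Φ(0.342) = 0.6338.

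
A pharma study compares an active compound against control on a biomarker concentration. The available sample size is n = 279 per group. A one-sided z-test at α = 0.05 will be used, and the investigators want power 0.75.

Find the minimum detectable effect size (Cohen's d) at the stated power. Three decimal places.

Required noncentrality: δ = z_{0.05} + z_{0.25} = 1.645 + 0.674 = 2.319.
δ = d·√(n/2) ⇒ d = δ/√(n/2) = 2.319/√(279/2) = 0.1964.

d ≈ 0.196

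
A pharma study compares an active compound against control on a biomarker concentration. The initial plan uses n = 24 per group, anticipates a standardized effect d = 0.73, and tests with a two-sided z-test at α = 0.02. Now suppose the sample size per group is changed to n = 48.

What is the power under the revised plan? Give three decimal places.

With n = 48 per group: δ = d·√(n/2) = 0.73 × √(48/2) = 3.5763. Critical value z_{0.01} = 2.326.
Revised power = Φ(δ − 2.326) + Φ(−δ − 2.326) = Φ(1.250) + Φ(-5.903) = 0.8943 + 0.0000 = 0.8943.

Power ≈ 0.894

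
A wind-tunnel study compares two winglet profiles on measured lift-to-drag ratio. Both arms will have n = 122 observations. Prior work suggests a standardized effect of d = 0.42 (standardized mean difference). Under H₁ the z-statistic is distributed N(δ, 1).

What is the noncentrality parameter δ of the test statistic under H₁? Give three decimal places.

δ = d·√(n/2) = 0.42 × √(122/2) = 3.2803

δ ≈ 3.280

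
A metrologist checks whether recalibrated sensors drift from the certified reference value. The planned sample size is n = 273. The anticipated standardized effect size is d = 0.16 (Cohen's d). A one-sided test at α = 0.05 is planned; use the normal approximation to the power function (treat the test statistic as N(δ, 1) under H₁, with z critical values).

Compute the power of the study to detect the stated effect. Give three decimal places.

Noncentrality parameter: δ = d·√n = 0.16 × √273 = 2.6436
Critical value for a one-sided test at α = 0.05: z_α = 1.645.
Power = Φ(δ − 1.645) = Φ(0.999) = 0.8410.

Power ≈ 0.841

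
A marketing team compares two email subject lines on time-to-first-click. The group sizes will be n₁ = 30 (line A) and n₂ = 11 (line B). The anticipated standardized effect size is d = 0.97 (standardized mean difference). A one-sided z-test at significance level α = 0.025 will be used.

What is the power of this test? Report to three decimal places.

Power ≈ 0.786

Noncentrality parameter: δ = d / √(1/n₁ + 1/n₂) = 0.97 / √(1/30 + 1/11) = 2.7519
One-sided α = 0.025 → critical value z_{0.025} = 1.960.
Power = P(Z > 1.960 − δ) = Φ(0.792) = 0.7858.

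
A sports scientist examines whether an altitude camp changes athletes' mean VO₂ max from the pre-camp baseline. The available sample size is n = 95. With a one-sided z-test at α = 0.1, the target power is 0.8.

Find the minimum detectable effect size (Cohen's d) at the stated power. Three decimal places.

Required noncentrality: δ = z_{0.1} + z_{0.20} = 1.282 + 0.842 = 2.123.
δ = d·√n ⇒ d = δ/√n = 2.123/√95 = 0.2178.

d ≈ 0.218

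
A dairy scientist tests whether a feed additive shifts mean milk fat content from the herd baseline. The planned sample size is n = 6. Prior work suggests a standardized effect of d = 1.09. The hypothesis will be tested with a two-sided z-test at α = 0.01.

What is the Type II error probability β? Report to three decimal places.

Noncentrality parameter: δ = d·√n = 1.09 × √6 = 2.6699
Critical value for a two-sided test at α = 0.01: z_{α/2} = 2.576.
Power = Φ(δ − 2.576) + Φ(−δ − 2.576) = Φ(0.094) + Φ(-5.246) = 0.5375 + 0.0000 = 0.5375.
Type II error: β = 1 − power = 1 − 0.5375 = 0.4625.

β ≈ 0.463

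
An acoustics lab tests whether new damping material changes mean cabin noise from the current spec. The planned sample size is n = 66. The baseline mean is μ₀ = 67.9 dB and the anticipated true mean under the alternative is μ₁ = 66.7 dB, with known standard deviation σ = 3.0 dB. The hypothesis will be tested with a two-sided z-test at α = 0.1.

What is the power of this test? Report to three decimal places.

Power ≈ 0.946

Standardized effect: d = |μ₁ − μ₀| / σ = |66.7 − 67.9| / 3.0 = 0.4000
Noncentrality parameter: λ = d·√n = 0.4000 × √66 = 3.2496
Two-sided α = 0.1 → critical value z_{0.05} = 1.645.
Power = Φ(λ − 1.645) + Φ(−λ − 1.645) = Φ(1.605) + Φ(-4.894) = 0.9457 + 0.0000 = 0.9457.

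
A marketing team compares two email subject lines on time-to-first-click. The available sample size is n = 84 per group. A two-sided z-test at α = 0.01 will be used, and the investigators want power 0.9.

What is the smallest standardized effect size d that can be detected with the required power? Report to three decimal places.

d ≈ 0.595

Required noncentrality: δ = z_{0.005} + z_{0.10} = 2.576 + 1.282 = 3.857.
(The second rejection-region term Φ(−δ − z_{α/2}) is negligible and dropped.)
δ = d·√(n/2) ⇒ d = δ/√(n/2) = 3.857/√(84/2) = 0.5952.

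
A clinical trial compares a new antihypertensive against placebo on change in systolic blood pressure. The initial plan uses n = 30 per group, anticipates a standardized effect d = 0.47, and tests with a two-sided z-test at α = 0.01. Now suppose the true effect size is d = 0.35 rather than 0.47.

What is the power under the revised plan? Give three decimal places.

With d = 0.35: δ = d·√(n/2) = 0.35 × √(30/2) = 1.3555. Critical value z_{0.005} = 2.576.
Revised power = Φ(δ − 2.576) + Φ(−δ − 2.576) = Φ(-1.220) + Φ(-3.931) = 0.1112 + 0.0000 = 0.1112.

Power ≈ 0.111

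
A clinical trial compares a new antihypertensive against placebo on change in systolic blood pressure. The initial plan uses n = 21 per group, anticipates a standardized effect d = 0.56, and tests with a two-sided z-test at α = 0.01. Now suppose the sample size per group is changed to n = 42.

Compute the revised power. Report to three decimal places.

Power ≈ 0.496

With n = 42 per group: δ = d·√(n/2) = 0.56 × √(42/2) = 2.5662. Critical value z_{0.005} = 2.576.
Revised power = Φ(δ − 2.576) + Φ(−δ − 2.576) = Φ(-0.010) + Φ(-5.142) = 0.4962 + 0.0000 = 0.4962.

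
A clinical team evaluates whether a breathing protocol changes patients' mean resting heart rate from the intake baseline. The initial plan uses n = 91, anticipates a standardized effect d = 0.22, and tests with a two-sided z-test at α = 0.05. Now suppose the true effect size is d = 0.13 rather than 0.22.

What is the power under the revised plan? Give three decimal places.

With d = 0.13: δ = d·√n = 0.13 × √91 = 1.2401. Critical value z_{0.025} = 1.960.
Revised power = Φ(δ − 1.960) + Φ(−δ − 1.960) = Φ(-0.720) + Φ(-3.200) = 0.2358 + 0.0007 = 0.2365.

Power ≈ 0.236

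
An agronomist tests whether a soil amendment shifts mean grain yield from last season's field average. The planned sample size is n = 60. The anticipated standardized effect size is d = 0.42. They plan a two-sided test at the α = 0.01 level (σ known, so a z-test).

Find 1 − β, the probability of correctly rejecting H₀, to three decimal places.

Power ≈ 0.751

Noncentrality parameter: δ = d·√n = 0.42 × √60 = 3.2533
Critical value for a two-sided test at α = 0.01: z_{α/2} = 2.576.
Power = Φ(δ − 2.576) + Φ(−δ − 2.576) = Φ(0.677) + Φ(-5.829) = 0.7509 + 0.0000 = 0.7509.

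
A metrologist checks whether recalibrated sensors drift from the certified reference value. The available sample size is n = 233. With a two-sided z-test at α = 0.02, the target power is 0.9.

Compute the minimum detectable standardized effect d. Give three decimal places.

d ≈ 0.236

Required noncentrality: δ = z_{0.01} + z_{0.10} = 2.326 + 1.282 = 3.608.
(The second rejection-region term Φ(−δ − z_{α/2}) is negligible and dropped.)
δ = d·√n ⇒ d = δ/√n = 3.608/√233 = 0.2364.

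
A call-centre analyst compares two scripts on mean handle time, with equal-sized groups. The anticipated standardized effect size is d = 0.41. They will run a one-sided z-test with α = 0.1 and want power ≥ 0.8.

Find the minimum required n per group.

For power 0.8 need Φ(δ − z_{0.1}) = 0.8, so δ = z_{0.1} + z_{0.20} = 1.282 + 0.842 = 2.123.
δ = d·√(n/2) ⇒ n = 2(δ/d)² = 2 × (2.123 / 0.41)² = 53.63.
Rounding up, n = 54 per group.

n = 54 per group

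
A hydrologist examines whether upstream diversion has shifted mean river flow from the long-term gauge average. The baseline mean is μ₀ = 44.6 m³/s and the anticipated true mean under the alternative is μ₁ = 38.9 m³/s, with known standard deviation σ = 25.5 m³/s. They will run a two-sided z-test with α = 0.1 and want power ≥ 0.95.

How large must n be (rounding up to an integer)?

n = 217

Standardized effect: d = |μ₁ − μ₀| / σ = |38.9 − 44.6| / 25.5 = 0.2235
Set Φ(δ − 1.645) = 0.95; then δ − 1.645 = Φ⁻¹(0.95) = 1.645, giving δ = 3.290.
(Ignoring the negligible lower-tail rejection probability gives the usual closed-form inversion.)
δ = d·√n ⇒ n = (δ/d)² = (3.290 / 0.2235)² = 216.59.
Rounding up, n = 217.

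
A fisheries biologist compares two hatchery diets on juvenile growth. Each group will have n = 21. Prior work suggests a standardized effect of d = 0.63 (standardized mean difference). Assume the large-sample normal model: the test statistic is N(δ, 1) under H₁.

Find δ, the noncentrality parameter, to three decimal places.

δ ≈ 2.041

The noncentrality parameter scales effect size by the design's sample-size factor: δ = d·√(n/2) = 0.63 × √(21/2) = 2.0414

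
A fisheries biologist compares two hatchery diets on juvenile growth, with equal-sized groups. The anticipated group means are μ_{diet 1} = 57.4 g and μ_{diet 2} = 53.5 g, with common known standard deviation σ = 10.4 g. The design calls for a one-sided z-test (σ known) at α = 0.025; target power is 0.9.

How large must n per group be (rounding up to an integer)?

n = 150 per group

Standardized effect: d = |μ_{diet 1} − μ_{diet 2}| / σ = |57.4 − 53.5| / 10.4 = 0.3750
Set Φ(δ − 1.960) = 0.9; then δ − 1.960 = Φ⁻¹(0.9) = 1.282, giving δ = 3.242.
δ = d·√(n/2) ⇒ n = 2(δ/d)² = 2 × (3.242 / 0.3750)² = 149.44.
Round up to the next whole unit.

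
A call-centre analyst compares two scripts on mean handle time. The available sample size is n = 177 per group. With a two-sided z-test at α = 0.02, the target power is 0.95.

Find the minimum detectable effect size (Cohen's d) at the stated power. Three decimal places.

Need Φ(δ − 2.326) = 0.95, so δ = 2.326 + 1.645 = 3.971.
(Lower-tail contribution to power is negligible for δ > 0.)
δ = d·√(n/2) ⇒ d = δ/√(n/2) = 3.971/√(177/2) = 0.4221.

d ≈ 0.422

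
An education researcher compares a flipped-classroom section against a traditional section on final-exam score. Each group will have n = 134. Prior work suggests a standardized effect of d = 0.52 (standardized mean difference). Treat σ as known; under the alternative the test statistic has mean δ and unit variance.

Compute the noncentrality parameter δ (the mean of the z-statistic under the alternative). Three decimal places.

δ ≈ 4.256

δ = d·√(n/2) = 0.52 × √(134/2) = 4.2564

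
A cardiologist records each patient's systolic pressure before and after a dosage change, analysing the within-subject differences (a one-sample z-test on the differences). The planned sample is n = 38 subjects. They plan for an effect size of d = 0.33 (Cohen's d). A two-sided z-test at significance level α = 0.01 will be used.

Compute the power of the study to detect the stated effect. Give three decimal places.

Power ≈ 0.294

Noncentrality parameter: δ = d·√n = 0.33 × √38 = 2.0343
Two-sided α = 0.01 → critical value z_{0.005} = 2.576.
Power = Φ(δ − 2.576) + Φ(−δ − 2.576) = Φ(-0.542) + Φ(-4.610) = 0.2941 + 0.0000 = 0.2941.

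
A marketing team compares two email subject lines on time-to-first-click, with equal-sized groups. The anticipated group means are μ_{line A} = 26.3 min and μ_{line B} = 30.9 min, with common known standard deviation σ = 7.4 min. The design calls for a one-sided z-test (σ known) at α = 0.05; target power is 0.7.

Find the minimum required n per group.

Standardized effect: d = |μ_{line A} − μ_{line B}| / σ = |26.3 − 30.9| / 7.4 = 0.6216
Set Φ(δ − 1.645) = 0.7; then δ − 1.645 = Φ⁻¹(0.7) = 0.524, giving δ = 2.169.
δ = d·√(n/2) ⇒ n = 2(δ/d)² = 2 × (2.169 / 0.6216)² = 24.36.
Round up to the next whole unit.

n = 25 per group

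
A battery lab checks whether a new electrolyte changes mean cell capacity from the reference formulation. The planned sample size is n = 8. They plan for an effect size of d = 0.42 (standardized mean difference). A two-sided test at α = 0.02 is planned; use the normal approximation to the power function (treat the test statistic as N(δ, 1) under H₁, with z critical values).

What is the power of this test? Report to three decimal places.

Power ≈ 0.128

Noncentrality parameter: δ = d·√n = 0.42 × √8 = 1.1879
Two-sided α = 0.02 → critical value z_{0.01} = 2.326.
Power = Φ(δ − 2.326) + Φ(−δ − 2.326) = Φ(-1.138) + Φ(-3.514) = 0.1275 + 0.0002 = 0.1277.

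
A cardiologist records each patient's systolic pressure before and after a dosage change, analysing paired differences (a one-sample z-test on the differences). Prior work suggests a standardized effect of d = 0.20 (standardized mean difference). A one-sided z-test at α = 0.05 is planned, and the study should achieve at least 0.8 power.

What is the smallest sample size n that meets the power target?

n = 155

Set Φ(δ − 1.645) = 0.8; then δ − 1.645 = Φ⁻¹(0.8) = 0.842, giving δ = 2.486.
δ = d·√n ⇒ n = (δ/d)² = (2.486 / 0.20)² = 154.56.
Round up to the next whole unit.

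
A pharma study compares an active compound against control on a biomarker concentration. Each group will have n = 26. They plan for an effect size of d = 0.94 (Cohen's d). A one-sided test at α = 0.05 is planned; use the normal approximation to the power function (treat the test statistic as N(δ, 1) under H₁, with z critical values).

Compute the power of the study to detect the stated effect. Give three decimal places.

Noncentrality parameter: δ = d·√(n/2) = 0.94 × √(26/2) = 3.3892
One-sided α = 0.05 → critical value z_{0.05} = 1.645.
Power = P(Z > 1.645 − δ) = Φ(1.744) = 0.9595.

Power ≈ 0.959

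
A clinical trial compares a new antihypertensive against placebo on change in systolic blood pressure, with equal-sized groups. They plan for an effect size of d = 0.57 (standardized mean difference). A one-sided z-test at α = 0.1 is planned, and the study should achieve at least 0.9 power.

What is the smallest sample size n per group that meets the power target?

Set Φ(δ − 1.282) = 0.9; then δ − 1.282 = Φ⁻¹(0.9) = 1.282, giving δ = 2.563.
δ = d·√(n/2) ⇒ n = 2(δ/d)² = 2 × (2.563 / 0.57)² = 40.44.
Round up to the next whole unit.

n = 41 per group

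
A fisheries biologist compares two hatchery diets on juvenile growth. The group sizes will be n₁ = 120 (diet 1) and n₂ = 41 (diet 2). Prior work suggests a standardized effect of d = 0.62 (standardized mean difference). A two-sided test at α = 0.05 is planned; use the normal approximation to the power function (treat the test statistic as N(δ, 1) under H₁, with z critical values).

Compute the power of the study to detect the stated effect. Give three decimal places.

Power ≈ 0.929

Noncentrality parameter: δ = d / √(1/n₁ + 1/n₂) = 0.62 / √(1/120 + 1/41) = 3.4274
Two-sided α = 0.05 → critical value z_{0.025} = 1.960.
Power = Φ(δ − 1.960) + Φ(−δ − 1.960) = Φ(1.467) + Φ(-5.387) = 0.9289 + 0.0000 = 0.9289.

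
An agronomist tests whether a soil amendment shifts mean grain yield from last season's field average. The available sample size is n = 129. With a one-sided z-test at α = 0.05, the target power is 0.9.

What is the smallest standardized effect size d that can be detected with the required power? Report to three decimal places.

d ≈ 0.258

Required noncentrality: δ = z_{0.05} + z_{0.10} = 1.645 + 1.282 = 2.926.
δ = d·√n ⇒ d = δ/√n = 2.926/√129 = 0.2577.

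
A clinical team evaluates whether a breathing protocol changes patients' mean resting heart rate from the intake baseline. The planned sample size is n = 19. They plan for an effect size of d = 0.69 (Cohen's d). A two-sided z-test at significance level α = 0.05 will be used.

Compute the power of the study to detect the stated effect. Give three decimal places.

Power ≈ 0.853

Noncentrality parameter: δ = d·√n = 0.69 × √19 = 3.0076
Two-sided α = 0.05 → critical value z_{0.025} = 1.960.
Power = Φ(δ − 1.960) + Φ(−δ − 1.960) = Φ(1.048) + Φ(-4.968) = 0.8526 + 0.0000 = 0.8526.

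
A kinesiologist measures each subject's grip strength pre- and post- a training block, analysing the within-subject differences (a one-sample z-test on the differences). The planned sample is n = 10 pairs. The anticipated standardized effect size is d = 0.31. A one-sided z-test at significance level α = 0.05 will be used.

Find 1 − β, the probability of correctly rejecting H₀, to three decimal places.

Power ≈ 0.253

Noncentrality parameter: δ = d·√n = 0.31 × √10 = 0.9803
One-sided α = 0.05 → critical value z_{0.05} = 1.645.
Power = Φ(δ − 1.645) = Φ(-0.665) = 0.2532.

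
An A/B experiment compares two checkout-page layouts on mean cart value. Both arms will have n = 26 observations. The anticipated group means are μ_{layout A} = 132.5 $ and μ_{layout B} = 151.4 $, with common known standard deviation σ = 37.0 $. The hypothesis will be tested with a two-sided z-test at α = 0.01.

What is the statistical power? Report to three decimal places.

Standardized effect: d = |μ_{layout A} − μ_{layout B}| / σ = |132.5 − 151.4| / 37.0 = 0.5108
Noncentrality parameter: δ = d·√(n/2) = 0.5108 × √(26/2) = 1.8418
Two-sided α = 0.01 → critical value z_{0.005} = 2.576.
Power = Φ(δ − 2.576) + Φ(−δ − 2.576) = Φ(-0.734) + Φ(-4.418) = 0.2315 + 0.0000 = 0.2315.

Power ≈ 0.231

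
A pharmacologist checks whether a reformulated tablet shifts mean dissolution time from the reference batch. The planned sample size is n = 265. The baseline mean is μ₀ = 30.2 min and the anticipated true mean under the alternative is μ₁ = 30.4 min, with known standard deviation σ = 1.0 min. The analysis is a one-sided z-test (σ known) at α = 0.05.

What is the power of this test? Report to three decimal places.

Standardized effect: d = |μ₁ − μ₀| / σ = |30.4 − 30.2| / 1.0 = 0.2000
Noncentrality parameter: δ = d·√n = 0.2000 × √265 = 3.2558
One-sided α = 0.05 → critical value z_{0.05} = 1.645.
Power = P(Z > 1.645 − δ) = Φ(1.611) = 0.9464.

Power ≈ 0.946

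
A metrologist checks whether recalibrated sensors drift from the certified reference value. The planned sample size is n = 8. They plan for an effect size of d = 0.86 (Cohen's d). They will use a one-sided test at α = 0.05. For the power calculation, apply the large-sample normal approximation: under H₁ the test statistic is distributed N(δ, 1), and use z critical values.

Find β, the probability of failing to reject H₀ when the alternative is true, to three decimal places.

Noncentrality parameter: δ = d·√n = 0.86 × √8 = 2.4324
One-sided α = 0.05 → critical value z_{0.05} = 1.645.
Power = P(Z > 1.645 − δ) = Φ(0.788) = 0.7845.
Type II error: β = 1 − power = 1 − 0.7845 = 0.2155.

β ≈ 0.215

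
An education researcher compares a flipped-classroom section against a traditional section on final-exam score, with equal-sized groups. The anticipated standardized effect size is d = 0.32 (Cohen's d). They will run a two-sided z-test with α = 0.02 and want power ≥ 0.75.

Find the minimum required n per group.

n = 176 per group

For power 0.75 need Φ(δ − z_{0.01}) = 0.75, so δ = z_{0.01} + z_{0.25} = 2.326 + 0.674 = 3.001.
(For δ > 0 the lower-tail rejection region contributes negligibly to power, so the one-term inversion is standard.)
δ = d·√(n/2) ⇒ n = 2(δ/d)² = 2 × (3.001 / 0.32)² = 175.88.
Rounding up, n = 176 per group.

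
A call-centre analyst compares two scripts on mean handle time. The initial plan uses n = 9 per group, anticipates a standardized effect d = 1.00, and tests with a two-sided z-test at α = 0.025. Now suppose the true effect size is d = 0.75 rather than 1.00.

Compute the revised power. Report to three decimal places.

Power ≈ 0.258

With d = 0.75: δ = d·√(n/2) = 0.75 × √(9/2) = 1.5910. Critical value z_{0.0125} = 2.241.
Revised power = Φ(δ − 2.241) + Φ(−δ − 2.241) = Φ(-0.650) + Φ(-3.832) = 0.2577 + 0.0001 = 0.2578.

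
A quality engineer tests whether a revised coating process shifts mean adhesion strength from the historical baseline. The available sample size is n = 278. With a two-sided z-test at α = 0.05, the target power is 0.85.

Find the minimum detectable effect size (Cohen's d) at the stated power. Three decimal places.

Need Φ(δ − 1.960) = 0.85, so δ = 1.960 + 1.036 = 2.996.
(The second rejection-region term Φ(−δ − z_{α/2}) is negligible and dropped.)
δ = d·√n ⇒ d = δ/√n = 2.996/√278 = 0.1797.

d ≈ 0.180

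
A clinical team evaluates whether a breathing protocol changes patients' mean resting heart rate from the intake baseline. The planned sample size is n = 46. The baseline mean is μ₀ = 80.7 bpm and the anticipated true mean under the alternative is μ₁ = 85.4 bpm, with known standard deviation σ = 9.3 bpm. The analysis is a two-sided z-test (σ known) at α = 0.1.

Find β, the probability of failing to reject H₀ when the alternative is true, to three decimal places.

β ≈ 0.037

Standardized effect: d = |μ₁ − μ₀| / σ = |85.4 − 80.7| / 9.3 = 0.5054
Noncentrality parameter: δ = d·√n = 0.5054 × √46 = 3.4276
Critical value for a two-sided test at α = 0.1: z_{α/2} = 1.645.
Power = Φ(δ − 1.645) + Φ(−δ − 1.645) = Φ(1.783) + Φ(-5.072) = 0.9627 + 0.0000 = 0.9627.
Type II error: β = 1 − power = 1 − 0.9627 = 0.0373.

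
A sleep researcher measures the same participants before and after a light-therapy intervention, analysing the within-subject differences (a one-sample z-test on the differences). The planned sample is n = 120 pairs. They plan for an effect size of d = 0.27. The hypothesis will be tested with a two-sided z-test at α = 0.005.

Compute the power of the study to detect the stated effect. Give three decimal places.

Power ≈ 0.560

Noncentrality parameter: δ = d·√n = 0.27 × √120 = 2.9577
Critical value for a two-sided test at α = 0.005: z_{α/2} = 2.807.
Power = Φ(δ − 2.807) + Φ(−δ − 2.807) = Φ(0.151) + Φ(-5.765) = 0.5599 + 0.0000 = 0.5599.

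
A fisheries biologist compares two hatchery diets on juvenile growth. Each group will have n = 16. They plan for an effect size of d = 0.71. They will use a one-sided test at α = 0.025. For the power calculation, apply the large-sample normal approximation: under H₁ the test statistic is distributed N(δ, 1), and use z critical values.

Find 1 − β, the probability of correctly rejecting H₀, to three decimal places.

Power ≈ 0.519

Noncentrality parameter: δ = d·√(n/2) = 0.71 × √(16/2) = 2.0082
One-sided α = 0.025 → critical value z_{0.025} = 1.960.
Power = P(Z > 1.960 − δ) = Φ(0.048) = 0.5192.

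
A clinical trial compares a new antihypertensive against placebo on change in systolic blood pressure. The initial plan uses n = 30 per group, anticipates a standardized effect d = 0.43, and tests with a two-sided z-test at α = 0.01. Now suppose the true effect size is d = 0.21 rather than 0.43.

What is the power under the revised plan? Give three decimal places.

Power ≈ 0.039

With d = 0.21: δ = d·√(n/2) = 0.21 × √(30/2) = 0.8133. Critical value z_{0.005} = 2.576.
Revised power = Φ(δ − 2.576) + Φ(−δ − 2.576) = Φ(-1.763) + Φ(-3.389) = 0.0390 + 0.0004 = 0.0393.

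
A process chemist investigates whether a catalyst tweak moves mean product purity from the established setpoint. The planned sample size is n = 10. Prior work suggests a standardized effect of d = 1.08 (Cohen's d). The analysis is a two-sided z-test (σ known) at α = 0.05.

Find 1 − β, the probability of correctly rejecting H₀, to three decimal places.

Noncentrality parameter: δ = d·√n = 1.08 × √10 = 3.4153
Two-sided α = 0.05 → critical value z_{0.025} = 1.960.
Power = Φ(δ − 1.960) + Φ(−δ − 1.960) = Φ(1.455) + Φ(-5.375) = 0.9272 + 0.0000 = 0.9272.

Power ≈ 0.927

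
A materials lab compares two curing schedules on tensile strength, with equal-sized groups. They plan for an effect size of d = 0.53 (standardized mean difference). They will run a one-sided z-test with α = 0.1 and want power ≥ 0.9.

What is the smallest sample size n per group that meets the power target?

n = 47 per group

Set Φ(δ − 1.282) = 0.9; then δ − 1.282 = Φ⁻¹(0.9) = 1.282, giving δ = 2.563.
δ = d·√(n/2) ⇒ n = 2(δ/d)² = 2 × (2.563 / 0.53)² = 46.77.
Round up to the next whole unit.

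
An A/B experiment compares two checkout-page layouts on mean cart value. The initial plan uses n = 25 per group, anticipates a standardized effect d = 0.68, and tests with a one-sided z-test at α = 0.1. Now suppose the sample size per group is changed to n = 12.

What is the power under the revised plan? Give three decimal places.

With n = 12 per group: δ = d·√(n/2) = 0.68 × √(12/2) = 1.6657. Critical value z_{0.1} = 1.282.
Revised power = P(Z > 1.282 − δ) = Φ(0.384) = 0.6495.

Power ≈ 0.650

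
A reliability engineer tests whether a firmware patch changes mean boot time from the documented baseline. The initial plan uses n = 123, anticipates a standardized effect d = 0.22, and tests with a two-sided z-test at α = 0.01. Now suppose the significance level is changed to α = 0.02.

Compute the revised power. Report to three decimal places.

δ = d·√n = 0.22 × √123 = 2.4399 (unchanged). New critical value: z_{0.01} = 2.326.
Revised power = Φ(δ − 2.326) + Φ(−δ − 2.326) = Φ(0.114) + Φ(-4.766) = 0.5452 + 0.0000 = 0.5452.

Power ≈ 0.545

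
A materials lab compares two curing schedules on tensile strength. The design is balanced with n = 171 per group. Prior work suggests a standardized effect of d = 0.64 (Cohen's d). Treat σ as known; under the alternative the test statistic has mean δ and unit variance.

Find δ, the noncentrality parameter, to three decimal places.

δ ≈ 5.918

δ = d·√(n/2) = 0.64 × √(171/2) = 5.9178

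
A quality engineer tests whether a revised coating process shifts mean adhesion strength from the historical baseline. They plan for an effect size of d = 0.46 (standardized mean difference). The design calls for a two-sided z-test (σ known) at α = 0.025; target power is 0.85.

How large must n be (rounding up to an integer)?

n = 51

Set Φ(δ − 2.241) = 0.85; then δ − 2.241 = Φ⁻¹(0.85) = 1.036, giving δ = 3.278.
(The Φ(−δ − z_{α/2}) term is vanishingly small for δ > 0 and is dropped in the standard sample-size formula.)
δ = d·√n ⇒ n = (δ/d)² = (3.278 / 0.46)² = 50.78.
Rounding up, n = 51.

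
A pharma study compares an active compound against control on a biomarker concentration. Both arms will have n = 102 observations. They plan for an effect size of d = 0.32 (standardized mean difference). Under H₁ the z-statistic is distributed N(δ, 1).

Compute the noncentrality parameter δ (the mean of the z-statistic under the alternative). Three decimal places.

The noncentrality parameter scales effect size by the design's sample-size factor: δ = d·√(n/2) = 0.32 × √(102/2) = 2.2853

δ ≈ 2.285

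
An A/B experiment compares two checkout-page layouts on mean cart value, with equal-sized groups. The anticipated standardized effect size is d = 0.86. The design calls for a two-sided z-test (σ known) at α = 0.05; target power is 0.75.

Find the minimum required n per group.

n = 19 per group

For power 0.75 need Φ(δ − z_{0.025}) = 0.75, so δ = z_{0.025} + z_{0.25} = 1.960 + 0.674 = 2.634.
(For δ > 0 the lower-tail rejection region contributes negligibly to power, so the one-term inversion is standard.)
δ = d·√(n/2) ⇒ n = 2(δ/d)² = 2 × (2.634 / 0.86)² = 18.77.
Round up to the next whole unit.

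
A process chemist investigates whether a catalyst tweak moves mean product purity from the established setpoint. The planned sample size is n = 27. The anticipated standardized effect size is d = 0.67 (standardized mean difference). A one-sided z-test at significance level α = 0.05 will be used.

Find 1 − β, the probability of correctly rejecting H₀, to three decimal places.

Power ≈ 0.967

Noncentrality parameter: δ = d·√n = 0.67 × √27 = 3.4814
One-sided α = 0.05 → critical value z_{0.05} = 1.645.
Power = Φ(δ − 1.645) = Φ(1.837) = 0.9669.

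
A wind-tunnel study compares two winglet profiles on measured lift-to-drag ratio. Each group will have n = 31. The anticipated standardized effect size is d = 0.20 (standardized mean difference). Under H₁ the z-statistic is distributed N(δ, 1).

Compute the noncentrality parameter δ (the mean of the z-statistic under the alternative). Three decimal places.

δ ≈ 0.787

The noncentrality parameter scales effect size by the design's sample-size factor: δ = d·√(n/2) = 0.20 × √(31/2) = 0.7874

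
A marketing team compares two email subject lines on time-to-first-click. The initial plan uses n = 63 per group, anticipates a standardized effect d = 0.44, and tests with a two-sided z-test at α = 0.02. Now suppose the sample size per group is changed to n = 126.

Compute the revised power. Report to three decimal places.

With n = 126 per group: δ = d·√(n/2) = 0.44 × √(126/2) = 3.4924. Critical value z_{0.01} = 2.326.
Revised power = Φ(δ − 2.326) + Φ(−δ − 2.326) = Φ(1.166) + Φ(-5.819) = 0.8782 + 0.0000 = 0.8782.

Power ≈ 0.878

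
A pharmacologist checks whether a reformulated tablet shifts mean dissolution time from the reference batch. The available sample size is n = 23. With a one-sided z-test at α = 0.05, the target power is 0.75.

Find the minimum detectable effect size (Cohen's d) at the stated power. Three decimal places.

d ≈ 0.484

Need Φ(δ − 1.645) = 0.75, so δ = 1.645 + 0.674 = 2.319.
δ = d·√n ⇒ d = δ/√n = 2.319/√23 = 0.4836.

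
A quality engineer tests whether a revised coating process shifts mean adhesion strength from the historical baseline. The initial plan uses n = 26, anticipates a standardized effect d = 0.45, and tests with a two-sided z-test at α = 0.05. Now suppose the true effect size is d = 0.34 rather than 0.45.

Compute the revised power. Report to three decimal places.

With d = 0.34: δ = d·√n = 0.34 × √26 = 1.7337. Critical value z_{0.025} = 1.960.
Revised power = Φ(δ − 1.960) + Φ(−δ − 1.960) = Φ(-0.226) + Φ(-3.694) = 0.4105 + 0.0001 = 0.4106.

Power ≈ 0.411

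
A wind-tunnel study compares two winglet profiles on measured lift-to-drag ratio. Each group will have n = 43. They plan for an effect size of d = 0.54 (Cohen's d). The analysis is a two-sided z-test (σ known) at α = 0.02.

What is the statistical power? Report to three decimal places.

Noncentrality parameter: λ = d·√(n/2) = 0.54 × √(43/2) = 2.5039
Critical value for a two-sided test at α = 0.02: z_{α/2} = 2.326.
Power = Φ(λ − 2.326) + Φ(−λ − 2.326) = Φ(0.178) + Φ(-4.830) = 0.5705 + 0.0000 = 0.5705.

Power ≈ 0.570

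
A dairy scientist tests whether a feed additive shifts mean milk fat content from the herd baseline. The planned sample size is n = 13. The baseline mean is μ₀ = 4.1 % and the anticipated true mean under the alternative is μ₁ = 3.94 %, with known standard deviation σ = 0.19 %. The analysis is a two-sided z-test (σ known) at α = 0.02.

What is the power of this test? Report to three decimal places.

Standardized effect: d = |μ₁ − μ₀| / σ = |3.94 − 4.1| / 0.19 = 0.8421
Noncentrality parameter: δ = d·√n = 0.8421 × √13 = 3.0363
Two-sided α = 0.02 → critical value z_{0.01} = 2.326.
Power = Φ(δ − 2.326) + Φ(−δ − 2.326) = Φ(0.710) + Φ(-5.363) = 0.7611 + 0.0000 = 0.7611.

Power ≈ 0.761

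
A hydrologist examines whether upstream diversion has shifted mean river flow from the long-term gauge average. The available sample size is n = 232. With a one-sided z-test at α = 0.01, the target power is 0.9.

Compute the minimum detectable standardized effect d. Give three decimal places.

d ≈ 0.237

Need Φ(δ − 2.326) = 0.9, so δ = 2.326 + 1.282 = 3.608.
δ = d·√n ⇒ d = δ/√n = 3.608/√232 = 0.2369.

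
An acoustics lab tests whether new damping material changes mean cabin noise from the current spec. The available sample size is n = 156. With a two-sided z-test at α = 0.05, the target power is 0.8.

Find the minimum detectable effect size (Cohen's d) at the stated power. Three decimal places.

Required noncentrality: δ = z_{0.025} + z_{0.20} = 1.960 + 0.842 = 2.802.
(The second rejection-region term Φ(−δ − z_{α/2}) is negligible and dropped.)
δ = d·√n ⇒ d = δ/√n = 2.802/√156 = 0.2243.

d ≈ 0.224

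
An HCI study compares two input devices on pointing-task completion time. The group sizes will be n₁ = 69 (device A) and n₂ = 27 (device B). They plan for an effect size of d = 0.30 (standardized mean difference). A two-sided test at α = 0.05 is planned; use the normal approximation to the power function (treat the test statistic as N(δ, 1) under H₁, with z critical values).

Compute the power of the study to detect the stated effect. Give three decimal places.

Power ≈ 0.262

Noncentrality parameter: λ = d / √(1/n₁ + 1/n₂) = 0.30 / √(1/69 + 1/27) = 1.3216
Critical value for a two-sided test at α = 0.05: z_{α/2} = 1.960.
Power = Φ(λ − 1.960) + Φ(−λ − 1.960) = Φ(-0.638) + Φ(-3.282) = 0.2616 + 0.0005 = 0.2621.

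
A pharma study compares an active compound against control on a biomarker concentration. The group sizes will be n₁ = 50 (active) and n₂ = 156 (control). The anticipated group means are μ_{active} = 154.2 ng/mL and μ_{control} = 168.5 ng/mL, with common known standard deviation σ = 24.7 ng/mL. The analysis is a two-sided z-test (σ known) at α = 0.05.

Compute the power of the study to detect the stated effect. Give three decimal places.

Power ≈ 0.945

Standardized effect: d = |μ_{active} − μ_{control}| / σ = |154.2 − 168.5| / 24.7 = 0.5789
Noncentrality parameter: δ = d / √(1/n₁ + 1/n₂) = 0.5789 / √(1/50 + 1/156) = 3.5625
Two-sided α = 0.05 → critical value z_{0.025} = 1.960.
Power = Φ(δ − 1.960) + Φ(−δ − 1.960) = Φ(1.603) + Φ(-5.522) = 0.9455 + 0.0000 = 0.9455.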